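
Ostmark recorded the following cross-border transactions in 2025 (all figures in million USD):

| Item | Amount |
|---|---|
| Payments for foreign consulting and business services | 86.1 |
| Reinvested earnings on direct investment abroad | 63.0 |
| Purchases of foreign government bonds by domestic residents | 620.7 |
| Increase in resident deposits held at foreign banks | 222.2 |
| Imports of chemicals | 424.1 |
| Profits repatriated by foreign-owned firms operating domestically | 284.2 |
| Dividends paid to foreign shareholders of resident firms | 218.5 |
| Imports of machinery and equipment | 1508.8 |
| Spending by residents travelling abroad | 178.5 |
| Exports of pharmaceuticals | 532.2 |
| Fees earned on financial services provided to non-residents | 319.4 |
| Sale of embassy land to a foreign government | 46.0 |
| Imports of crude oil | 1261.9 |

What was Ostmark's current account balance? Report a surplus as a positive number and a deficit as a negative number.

Goods: -1261.9 - 1508.8 + 532.2 - 424.1 = -2662.6
Services: 319.4 - 86.1 - 178.5 = 54.8
Primary income: 63.0 - 218.5 - 284.2 = -439.7
Current account = (-2662.6) + 54.8 + (-439.7) = -3047.5
(Excluded from the current account — financial account: purchases of foreign government bonds by domestic residents 620.7, increase in resident deposits held at foreign banks 222.2; capital account: sale of embassy land to a foreign government 46.0.)

-3047.5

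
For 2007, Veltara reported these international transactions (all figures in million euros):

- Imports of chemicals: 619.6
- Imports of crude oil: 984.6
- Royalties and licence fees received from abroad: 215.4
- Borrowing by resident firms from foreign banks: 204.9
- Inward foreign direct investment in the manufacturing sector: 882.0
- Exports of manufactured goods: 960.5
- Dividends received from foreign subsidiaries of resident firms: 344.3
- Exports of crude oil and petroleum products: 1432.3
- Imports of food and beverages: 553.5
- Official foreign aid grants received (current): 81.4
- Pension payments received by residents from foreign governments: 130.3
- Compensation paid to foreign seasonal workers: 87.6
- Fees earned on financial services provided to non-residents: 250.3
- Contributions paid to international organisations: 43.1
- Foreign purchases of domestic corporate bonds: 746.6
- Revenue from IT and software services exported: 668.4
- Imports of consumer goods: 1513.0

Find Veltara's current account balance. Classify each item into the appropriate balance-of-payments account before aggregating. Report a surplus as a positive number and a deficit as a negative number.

281.5

Goods: -984.6 - 553.5 - 619.6 + 1432.3 + 960.5 - 1513.0 = -1277.9
Services: 215.4 + 668.4 + 250.3 = 1134.1
Primary income: -87.6 + 344.3 = 256.7
Secondary income: 130.3 - 43.1 + 81.4 = 168.6
Current account = (-1277.9) + 1134.1 + 256.7 + 168.6 = 281.5
(Excluded from the current account — financial account: borrowing by resident firms from foreign banks 204.9, inward foreign direct investment in the manufacturing sector 882.0, foreign purchases of domestic corporate bonds 746.6.)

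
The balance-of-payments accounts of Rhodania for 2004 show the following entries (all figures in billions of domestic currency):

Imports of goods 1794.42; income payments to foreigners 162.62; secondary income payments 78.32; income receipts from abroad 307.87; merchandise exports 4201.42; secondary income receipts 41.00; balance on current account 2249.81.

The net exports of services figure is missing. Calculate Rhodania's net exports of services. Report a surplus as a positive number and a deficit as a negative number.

Current account = goods balance + services balance + net primary income + net secondary income
Sum of the known components = 2514.93
Net exports of services = CA - (known components) = 2249.81 - 2514.93 = -265.12

-265.12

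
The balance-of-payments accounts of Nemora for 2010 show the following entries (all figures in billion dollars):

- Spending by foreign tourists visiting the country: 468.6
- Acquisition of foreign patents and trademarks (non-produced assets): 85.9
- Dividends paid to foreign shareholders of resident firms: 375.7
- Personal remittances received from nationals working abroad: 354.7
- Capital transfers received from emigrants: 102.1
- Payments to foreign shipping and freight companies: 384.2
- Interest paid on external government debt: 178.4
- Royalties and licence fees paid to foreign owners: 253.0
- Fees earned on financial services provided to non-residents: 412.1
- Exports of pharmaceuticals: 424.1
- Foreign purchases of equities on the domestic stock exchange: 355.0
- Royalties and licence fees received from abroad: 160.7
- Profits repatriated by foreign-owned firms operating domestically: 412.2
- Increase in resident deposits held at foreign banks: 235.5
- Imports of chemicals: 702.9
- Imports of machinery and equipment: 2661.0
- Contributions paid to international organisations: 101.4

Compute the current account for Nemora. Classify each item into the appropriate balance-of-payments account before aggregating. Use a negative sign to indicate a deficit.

Goods: -2661.0 + 424.1 - 702.9 = -2939.8
Services: -384.2 + 468.6 + 412.1 + 160.7 - 253.0 = 404.2
Primary income: -412.2 - 375.7 - 178.4 = -966.3
Secondary income: 354.7 - 101.4 = 253.3
Current account = (-2939.8) + 404.2 + (-966.3) + 253.3 = -3248.6
(Excluded from the current account — capital account: acquisition of foreign patents and trademarks (non-produced assets) 85.9, capital transfers received from emigrants 102.1; financial account: foreign purchases of equities on the domestic stock exchange 355.0, increase in resident deposits held at foreign banks 235.5.)

-3248.6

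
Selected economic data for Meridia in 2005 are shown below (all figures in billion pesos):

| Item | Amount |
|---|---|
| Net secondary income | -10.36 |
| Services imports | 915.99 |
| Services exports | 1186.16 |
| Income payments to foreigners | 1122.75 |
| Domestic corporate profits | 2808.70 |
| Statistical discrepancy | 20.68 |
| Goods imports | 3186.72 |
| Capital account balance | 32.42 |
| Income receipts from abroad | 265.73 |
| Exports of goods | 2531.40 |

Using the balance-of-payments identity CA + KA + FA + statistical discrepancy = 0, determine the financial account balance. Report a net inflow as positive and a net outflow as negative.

1199.43

Goods balance = 2531.40 - 3186.72 = -655.32
Services balance = 1186.16 - 915.99 = 270.17
Trade balance (goods + services) = -655.32 + 270.17 = -385.15
Net primary income = 265.73 - 1122.75 = -857.02
Net secondary income = -10.36
Current account = -385.15 + (-857.02) + (-10.36) = -1252.53
Financial account = -(-1252.53 + 32.42 + 20.68) = 1199.43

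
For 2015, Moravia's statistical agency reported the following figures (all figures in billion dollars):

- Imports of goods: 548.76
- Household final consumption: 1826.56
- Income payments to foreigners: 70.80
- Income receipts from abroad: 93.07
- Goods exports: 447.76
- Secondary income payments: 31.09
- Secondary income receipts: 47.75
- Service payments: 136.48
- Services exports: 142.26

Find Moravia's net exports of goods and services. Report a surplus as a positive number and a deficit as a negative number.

-95.22

Goods balance = 447.76 - 548.76 = -101.00
Services balance = 142.26 - 136.48 = 5.78
Trade balance (goods + services) = -101.00 + 5.78 = -95.22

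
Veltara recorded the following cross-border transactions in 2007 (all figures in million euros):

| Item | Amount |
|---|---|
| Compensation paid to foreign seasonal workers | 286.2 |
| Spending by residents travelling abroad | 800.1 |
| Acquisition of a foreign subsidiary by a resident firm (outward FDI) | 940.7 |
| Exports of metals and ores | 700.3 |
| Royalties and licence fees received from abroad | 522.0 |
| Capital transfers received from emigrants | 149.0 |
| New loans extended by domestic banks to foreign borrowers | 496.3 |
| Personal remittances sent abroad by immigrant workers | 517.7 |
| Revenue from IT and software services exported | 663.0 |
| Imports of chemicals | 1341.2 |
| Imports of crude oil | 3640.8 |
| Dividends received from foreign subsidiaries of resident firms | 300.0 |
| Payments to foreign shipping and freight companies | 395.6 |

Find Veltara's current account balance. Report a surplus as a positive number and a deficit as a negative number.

-4796.3

Goods: -3640.8 - 1341.2 + 700.3 = -4281.7
Services: 663.0 + 522.0 - 800.1 - 395.6 = -10.7
Primary income: -286.2 + 300.0 = 13.8
Secondary income: -517.7
Current account = (-4281.7) + (-10.7) + 13.8 + (-517.7) = -4796.3
(Excluded from the current account — financial account: acquisition of a foreign subsidiary by a resident firm (outward FDI) 940.7, new loans extended by domestic banks to foreign borrowers 496.3; capital account: capital transfers received from emigrants 149.0.)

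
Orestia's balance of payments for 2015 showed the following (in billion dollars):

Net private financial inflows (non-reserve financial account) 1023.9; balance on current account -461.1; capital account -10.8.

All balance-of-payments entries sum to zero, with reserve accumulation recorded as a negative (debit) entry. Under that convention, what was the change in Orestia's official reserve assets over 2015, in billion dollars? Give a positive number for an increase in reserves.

552.0

Official reserve transactions balance = -((-461.1) + (-10.8) + 1023.9) = -552.0
An accumulation of reserves is recorded as a debit (negative entry), so the change in the stock of reserves is the negative of that balance.
Change in official reserves = -(-552.0) = 552.0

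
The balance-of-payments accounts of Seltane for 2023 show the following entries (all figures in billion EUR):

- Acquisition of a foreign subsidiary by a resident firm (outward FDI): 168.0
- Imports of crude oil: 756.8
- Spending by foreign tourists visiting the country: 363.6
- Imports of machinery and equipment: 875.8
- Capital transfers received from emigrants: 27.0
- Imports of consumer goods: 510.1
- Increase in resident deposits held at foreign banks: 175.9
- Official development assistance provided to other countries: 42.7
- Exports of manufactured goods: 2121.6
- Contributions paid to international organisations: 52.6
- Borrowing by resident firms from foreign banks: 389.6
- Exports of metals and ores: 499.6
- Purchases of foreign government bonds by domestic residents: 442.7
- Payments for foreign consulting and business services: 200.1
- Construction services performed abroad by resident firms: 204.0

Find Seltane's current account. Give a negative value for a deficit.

Goods: -756.8 + 499.6 - 875.8 - 510.1 + 2121.6 = 478.5
Services: -200.1 + 363.6 + 204.0 = 367.5
Secondary income: -42.7 - 52.6 = -95.3
Current account = 478.5 + 367.5 + (-95.3) = 750.7
(Excluded from the current account — financial account: acquisition of a foreign subsidiary by a resident firm (outward FDI) 168.0, increase in resident deposits held at foreign banks 175.9, borrowing by resident firms from foreign banks 389.6, purchases of foreign government bonds by domestic residents 442.7; capital account: capital transfers received from emigrants 27.0.)

750.7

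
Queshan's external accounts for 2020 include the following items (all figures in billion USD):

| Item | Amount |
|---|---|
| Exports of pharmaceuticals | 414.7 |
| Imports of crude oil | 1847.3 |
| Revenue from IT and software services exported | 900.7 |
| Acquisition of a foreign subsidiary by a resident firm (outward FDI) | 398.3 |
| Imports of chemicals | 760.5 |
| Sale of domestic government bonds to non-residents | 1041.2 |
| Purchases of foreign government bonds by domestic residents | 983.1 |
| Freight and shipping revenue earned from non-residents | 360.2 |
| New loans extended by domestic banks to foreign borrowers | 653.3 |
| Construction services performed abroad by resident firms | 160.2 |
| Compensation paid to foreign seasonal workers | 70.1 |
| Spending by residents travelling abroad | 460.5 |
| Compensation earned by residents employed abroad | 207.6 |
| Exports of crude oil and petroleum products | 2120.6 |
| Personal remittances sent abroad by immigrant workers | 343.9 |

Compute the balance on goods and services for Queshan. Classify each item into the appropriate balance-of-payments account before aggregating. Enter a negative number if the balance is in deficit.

Goods: -760.5 + 414.7 - 1847.3 + 2120.6 = -72.5
Services: -460.5 + 900.7 + 160.2 + 360.2 = 960.6
Trade balance = -72.5 + 960.6 = 888.1
(Excluded from the trade balance — financial account: acquisition of a foreign subsidiary by a resident firm (outward FDI) 398.3, sale of domestic government bonds to non-residents 1041.2, purchases of foreign government bonds by domestic residents 983.1, new loans extended by domestic banks to foreign borrowers 653.3; primary income: compensation paid to foreign seasonal workers 70.1, compensation earned by residents employed abroad 207.6; secondary income: personal remittances sent abroad by immigrant workers 343.9.)

888.1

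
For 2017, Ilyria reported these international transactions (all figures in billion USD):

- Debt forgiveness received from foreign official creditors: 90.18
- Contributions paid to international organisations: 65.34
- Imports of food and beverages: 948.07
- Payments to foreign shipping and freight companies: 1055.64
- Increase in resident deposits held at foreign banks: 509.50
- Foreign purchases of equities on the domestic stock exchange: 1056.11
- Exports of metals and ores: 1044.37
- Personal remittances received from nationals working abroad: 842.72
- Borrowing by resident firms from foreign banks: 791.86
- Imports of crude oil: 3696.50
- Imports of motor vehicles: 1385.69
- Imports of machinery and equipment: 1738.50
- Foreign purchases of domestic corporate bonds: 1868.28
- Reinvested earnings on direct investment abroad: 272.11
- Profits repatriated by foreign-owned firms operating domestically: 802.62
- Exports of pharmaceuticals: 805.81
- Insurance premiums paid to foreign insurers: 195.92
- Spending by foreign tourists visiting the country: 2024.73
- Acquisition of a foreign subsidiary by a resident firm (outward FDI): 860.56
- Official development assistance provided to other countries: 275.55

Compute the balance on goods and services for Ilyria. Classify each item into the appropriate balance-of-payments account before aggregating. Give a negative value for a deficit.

Goods: -3696.50 + 805.81 - 1738.50 + 1044.37 - 1385.69 - 948.07 = -5918.58
Services: 2024.73 - 195.92 - 1055.64 = 773.17
Trade balance = -5918.58 + 773.17 = -5145.41
(Excluded from the trade balance — capital account: debt forgiveness received from foreign official creditors 90.18; secondary income: contributions paid to international organisations 65.34, personal remittances received from nationals working abroad 842.72, official development assistance provided to other countries 275.55; financial account: increase in resident deposits held at foreign banks 509.50, foreign purchases of equities on the domestic stock exchange 1056.11, borrowing by resident firms from foreign banks 791.86, foreign purchases of domestic corporate bonds 1868.28, acquisition of a foreign subsidiary by a resident firm (outward FDI) 860.56; primary income: reinvested earnings on direct investment abroad 272.11, profits repatriated by foreign-owned firms operating domestically 802.62.)

-5145.41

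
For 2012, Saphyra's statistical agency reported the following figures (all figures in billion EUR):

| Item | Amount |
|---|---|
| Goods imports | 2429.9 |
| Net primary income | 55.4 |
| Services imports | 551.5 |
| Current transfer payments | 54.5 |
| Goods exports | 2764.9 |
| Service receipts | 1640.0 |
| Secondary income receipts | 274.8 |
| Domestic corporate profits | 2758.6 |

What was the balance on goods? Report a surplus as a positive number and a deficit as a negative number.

Goods balance = 2764.9 - 2429.9 = 335.0

335.0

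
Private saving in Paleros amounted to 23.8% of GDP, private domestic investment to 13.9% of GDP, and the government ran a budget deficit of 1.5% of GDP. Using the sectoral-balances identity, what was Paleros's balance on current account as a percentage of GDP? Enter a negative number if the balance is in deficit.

8.4

By the sectoral-balances identity, CA = (S_private - I) + (T - G).
Private balance = 23.8 - 13.9 = 9.9
Government balance (T - G) = -1.5
CA = 9.9 + (-1.5) = 8.4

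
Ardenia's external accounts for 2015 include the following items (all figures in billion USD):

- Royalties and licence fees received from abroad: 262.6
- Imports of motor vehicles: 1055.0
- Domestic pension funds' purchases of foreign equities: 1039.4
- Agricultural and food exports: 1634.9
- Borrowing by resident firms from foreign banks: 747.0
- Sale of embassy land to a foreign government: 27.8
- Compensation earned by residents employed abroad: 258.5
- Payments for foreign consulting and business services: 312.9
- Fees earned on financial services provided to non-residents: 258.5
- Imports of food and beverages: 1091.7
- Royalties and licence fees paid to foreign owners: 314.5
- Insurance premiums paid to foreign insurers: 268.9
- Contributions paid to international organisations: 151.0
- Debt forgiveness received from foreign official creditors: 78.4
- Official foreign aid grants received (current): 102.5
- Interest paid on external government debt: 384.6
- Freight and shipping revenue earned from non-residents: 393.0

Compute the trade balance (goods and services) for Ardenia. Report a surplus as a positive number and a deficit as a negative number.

-494.0

Goods: -1055.0 + 1634.9 - 1091.7 = -511.8
Services: 262.6 + 258.5 - 314.5 + 393.0 - 268.9 - 312.9 = 17.8
Trade balance = -511.8 + 17.8 = -494.0
(Excluded from the trade balance — financial account: domestic pension funds' purchases of foreign equities 1039.4, borrowing by resident firms from foreign banks 747.0; capital account: sale of embassy land to a foreign government 27.8, debt forgiveness received from foreign official creditors 78.4; primary income: compensation earned by residents employed abroad 258.5, interest paid on external government debt 384.6; secondary income: contributions paid to international organisations 151.0, official foreign aid grants received (current) 102.5.)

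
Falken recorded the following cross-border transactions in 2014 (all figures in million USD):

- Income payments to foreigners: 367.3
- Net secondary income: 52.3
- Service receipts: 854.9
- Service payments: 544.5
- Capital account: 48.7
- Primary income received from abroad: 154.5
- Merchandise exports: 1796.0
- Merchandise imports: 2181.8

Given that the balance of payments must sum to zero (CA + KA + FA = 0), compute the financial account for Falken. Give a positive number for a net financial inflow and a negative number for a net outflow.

Goods balance = 1796.0 - 2181.8 = -385.8
Services balance = 854.9 - 544.5 = 310.4
Trade balance (goods + services) = -385.8 + 310.4 = -75.4
Net primary income = 154.5 - 367.3 = -212.8
Net secondary income = 52.3
Current account = -75.4 + (-212.8) + 52.3 = -235.9
Financial account = -(-235.9 + 48.7) = 187.2

187.2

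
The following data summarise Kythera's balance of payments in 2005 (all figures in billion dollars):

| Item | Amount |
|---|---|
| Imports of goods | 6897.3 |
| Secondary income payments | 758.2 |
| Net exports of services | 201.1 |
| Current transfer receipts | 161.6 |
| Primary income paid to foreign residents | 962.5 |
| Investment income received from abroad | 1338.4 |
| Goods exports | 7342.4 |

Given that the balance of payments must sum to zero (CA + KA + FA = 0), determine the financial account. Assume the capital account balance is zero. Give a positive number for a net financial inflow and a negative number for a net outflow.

Goods balance = 7342.4 - 6897.3 = 445.1
Services balance = 201.1
Trade balance (goods + services) = 445.1 + 201.1 = 646.2
Net primary income = 1338.4 - 962.5 = 375.9
Net secondary income = 161.6 - 758.2 = -596.6
Current account = 646.2 + 375.9 + (-596.6) = 425.5
Financial account = -(425.5) = -425.5

-425.5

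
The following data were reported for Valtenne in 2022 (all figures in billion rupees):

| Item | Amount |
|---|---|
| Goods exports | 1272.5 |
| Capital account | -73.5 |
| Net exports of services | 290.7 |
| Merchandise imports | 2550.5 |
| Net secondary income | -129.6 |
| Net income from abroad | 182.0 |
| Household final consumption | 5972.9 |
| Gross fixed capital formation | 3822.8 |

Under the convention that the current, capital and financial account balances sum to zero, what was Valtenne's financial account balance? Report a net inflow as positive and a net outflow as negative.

Goods balance = 1272.5 - 2550.5 = -1278.0
Services balance = 290.7
Trade balance (goods + services) = -1278.0 + 290.7 = -987.3
Net primary income = 182.0
Net secondary income = -129.6
Current account = -987.3 + 182.0 + (-129.6) = -934.9
Financial account = -(-934.9 + (-73.5)) = 1008.4

1008.4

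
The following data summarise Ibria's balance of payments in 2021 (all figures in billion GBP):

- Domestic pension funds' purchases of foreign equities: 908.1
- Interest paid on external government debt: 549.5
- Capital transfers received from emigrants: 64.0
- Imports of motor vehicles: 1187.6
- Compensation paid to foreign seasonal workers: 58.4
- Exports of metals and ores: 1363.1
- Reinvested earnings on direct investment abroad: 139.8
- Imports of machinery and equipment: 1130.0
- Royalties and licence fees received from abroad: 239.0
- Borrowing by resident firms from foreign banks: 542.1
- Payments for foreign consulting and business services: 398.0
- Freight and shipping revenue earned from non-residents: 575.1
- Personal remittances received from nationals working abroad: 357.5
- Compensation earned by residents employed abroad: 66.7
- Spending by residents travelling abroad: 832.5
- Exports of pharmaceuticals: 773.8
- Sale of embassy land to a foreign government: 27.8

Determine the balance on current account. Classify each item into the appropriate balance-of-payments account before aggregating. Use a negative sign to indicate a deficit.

Goods: 1363.1 + 773.8 - 1130.0 - 1187.6 = -180.7
Services: -398.0 - 832.5 + 575.1 + 239.0 = -416.4
Primary income: -549.5 - 58.4 + 66.7 + 139.8 = -401.4
Secondary income: 357.5
Current account = (-180.7) + (-416.4) + (-401.4) + 357.5 = -641.0
(Excluded from the current account — financial account: domestic pension funds' purchases of foreign equities 908.1, borrowing by resident firms from foreign banks 542.1; capital account: capital transfers received from emigrants 64.0, sale of embassy land to a foreign government 27.8.)

-641.0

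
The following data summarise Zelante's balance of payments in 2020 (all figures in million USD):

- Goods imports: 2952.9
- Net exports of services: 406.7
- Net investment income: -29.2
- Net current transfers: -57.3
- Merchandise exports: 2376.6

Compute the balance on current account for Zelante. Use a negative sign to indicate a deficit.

-256.1

Goods balance = 2376.6 - 2952.9 = -576.3
Services balance = 406.7
Trade balance (goods + services) = -576.3 + 406.7 = -169.6
Net primary income = -29.2
Net secondary income = -57.3
Current account = -169.6 + (-29.2) + (-57.3) = -256.1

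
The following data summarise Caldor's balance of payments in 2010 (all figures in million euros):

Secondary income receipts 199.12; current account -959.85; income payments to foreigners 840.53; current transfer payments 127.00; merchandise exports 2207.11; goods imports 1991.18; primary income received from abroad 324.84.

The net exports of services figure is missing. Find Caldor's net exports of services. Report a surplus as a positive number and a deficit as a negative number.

-732.21

Current account = goods balance + services balance + net primary income + net secondary income
Sum of the known components = -227.64
Net exports of services = CA - (known components) = -959.85 - (-227.64) = -732.21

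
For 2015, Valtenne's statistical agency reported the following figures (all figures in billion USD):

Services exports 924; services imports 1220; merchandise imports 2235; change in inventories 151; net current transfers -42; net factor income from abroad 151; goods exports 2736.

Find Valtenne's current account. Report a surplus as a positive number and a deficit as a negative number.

314

Goods balance = 2736 - 2235 = 501
Services balance = 924 - 1220 = -296
Trade balance (goods + services) = 501 + (-296) = 205
Net primary income = 151
Net secondary income = -42
Current account = 205 + 151 + (-42) = 314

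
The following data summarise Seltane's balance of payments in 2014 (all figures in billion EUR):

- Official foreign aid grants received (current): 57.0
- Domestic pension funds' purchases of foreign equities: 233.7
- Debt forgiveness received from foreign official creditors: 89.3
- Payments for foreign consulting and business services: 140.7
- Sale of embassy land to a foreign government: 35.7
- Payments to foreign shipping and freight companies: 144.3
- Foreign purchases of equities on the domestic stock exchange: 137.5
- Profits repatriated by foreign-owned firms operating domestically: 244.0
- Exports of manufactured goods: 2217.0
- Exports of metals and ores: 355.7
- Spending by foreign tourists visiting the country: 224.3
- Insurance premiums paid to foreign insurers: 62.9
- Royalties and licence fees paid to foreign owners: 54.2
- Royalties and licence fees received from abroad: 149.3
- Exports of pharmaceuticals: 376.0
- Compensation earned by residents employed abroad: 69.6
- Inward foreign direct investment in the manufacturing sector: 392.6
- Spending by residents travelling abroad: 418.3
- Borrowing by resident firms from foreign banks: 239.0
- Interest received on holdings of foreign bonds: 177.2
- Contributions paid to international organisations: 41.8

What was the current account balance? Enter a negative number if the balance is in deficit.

Goods: 355.7 + 376.0 + 2217.0 = 2948.7
Services: -140.7 - 418.3 - 62.9 + 149.3 + 224.3 - 54.2 - 144.3 = -446.8
Primary income: -244.0 + 177.2 + 69.6 = 2.8
Secondary income: 57.0 - 41.8 = 15.2
Current account = 2948.7 + (-446.8) + 2.8 + 15.2 = 2519.9
(Excluded from the current account — financial account: domestic pension funds' purchases of foreign equities 233.7, foreign purchases of equities on the domestic stock exchange 137.5, inward foreign direct investment in the manufacturing sector 392.6, borrowing by resident firms from foreign banks 239.0; capital account: debt forgiveness received from foreign official creditors 89.3, sale of embassy land to a foreign government 35.7.)

2519.9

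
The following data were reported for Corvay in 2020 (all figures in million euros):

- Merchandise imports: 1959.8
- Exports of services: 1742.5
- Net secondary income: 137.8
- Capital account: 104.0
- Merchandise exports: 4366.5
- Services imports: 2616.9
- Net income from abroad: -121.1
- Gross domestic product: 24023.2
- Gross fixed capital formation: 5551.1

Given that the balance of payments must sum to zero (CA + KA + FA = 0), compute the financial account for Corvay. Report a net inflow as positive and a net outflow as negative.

Goods balance = 4366.5 - 1959.8 = 2406.7
Services balance = 1742.5 - 2616.9 = -874.4
Trade balance (goods + services) = 2406.7 + (-874.4) = 1532.3
Net primary income = -121.1
Net secondary income = 137.8
Current account = 1532.3 + (-121.1) + 137.8 = 1549.0
Financial account = -(1549.0 + 104.0) = -1653.0

-1653.0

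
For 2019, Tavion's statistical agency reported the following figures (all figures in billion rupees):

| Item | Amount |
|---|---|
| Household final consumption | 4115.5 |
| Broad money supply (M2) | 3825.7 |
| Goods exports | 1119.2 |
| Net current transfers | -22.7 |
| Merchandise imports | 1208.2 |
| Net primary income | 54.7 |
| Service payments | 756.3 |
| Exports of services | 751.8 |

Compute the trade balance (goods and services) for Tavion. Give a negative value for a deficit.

Goods balance = 1119.2 - 1208.2 = -89.0
Services balance = 751.8 - 756.3 = -4.5
Trade balance (goods + services) = -89.0 + (-4.5) = -93.5

-93.5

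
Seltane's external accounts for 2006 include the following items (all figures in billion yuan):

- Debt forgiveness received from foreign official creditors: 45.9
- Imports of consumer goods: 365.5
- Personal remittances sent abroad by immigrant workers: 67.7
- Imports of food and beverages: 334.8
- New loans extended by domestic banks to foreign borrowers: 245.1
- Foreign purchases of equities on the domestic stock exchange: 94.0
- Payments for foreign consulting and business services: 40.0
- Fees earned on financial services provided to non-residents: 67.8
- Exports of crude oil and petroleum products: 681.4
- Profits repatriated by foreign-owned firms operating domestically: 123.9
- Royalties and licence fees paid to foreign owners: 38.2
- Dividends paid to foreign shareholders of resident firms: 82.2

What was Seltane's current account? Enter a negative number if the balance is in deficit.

-303.1

Goods: -365.5 + 681.4 - 334.8 = -18.9
Services: 67.8 - 38.2 - 40.0 = -10.4
Primary income: -82.2 - 123.9 = -206.1
Secondary income: -67.7
Current account = (-18.9) + (-10.4) + (-206.1) + (-67.7) = -303.1
(Excluded from the current account — capital account: debt forgiveness received from foreign official creditors 45.9; financial account: new loans extended by domestic banks to foreign borrowers 245.1, foreign purchases of equities on the domestic stock exchange 94.0.)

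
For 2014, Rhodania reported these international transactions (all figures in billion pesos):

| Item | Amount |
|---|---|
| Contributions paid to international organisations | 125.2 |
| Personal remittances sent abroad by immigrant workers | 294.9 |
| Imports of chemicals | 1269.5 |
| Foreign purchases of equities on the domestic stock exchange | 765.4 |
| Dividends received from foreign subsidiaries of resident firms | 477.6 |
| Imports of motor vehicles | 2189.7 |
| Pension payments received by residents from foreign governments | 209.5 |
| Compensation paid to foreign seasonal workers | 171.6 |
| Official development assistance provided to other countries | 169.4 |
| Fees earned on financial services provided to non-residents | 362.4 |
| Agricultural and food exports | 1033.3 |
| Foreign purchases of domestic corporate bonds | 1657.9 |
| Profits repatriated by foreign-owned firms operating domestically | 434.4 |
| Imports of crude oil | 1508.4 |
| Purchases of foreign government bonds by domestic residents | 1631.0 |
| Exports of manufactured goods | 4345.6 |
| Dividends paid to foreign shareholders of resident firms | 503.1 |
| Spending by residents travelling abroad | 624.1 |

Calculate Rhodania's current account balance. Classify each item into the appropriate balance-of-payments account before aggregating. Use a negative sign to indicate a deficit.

-861.9

Goods: 4345.6 - 2189.7 + 1033.3 - 1269.5 - 1508.4 = 411.3
Services: 362.4 - 624.1 = -261.7
Primary income: -171.6 + 477.6 - 503.1 - 434.4 = -631.5
Secondary income: 209.5 - 125.2 - 294.9 - 169.4 = -380.0
Current account = 411.3 + (-261.7) + (-631.5) + (-380.0) = -861.9
(Excluded from the current account — financial account: foreign purchases of equities on the domestic stock exchange 765.4, foreign purchases of domestic corporate bonds 1657.9, purchases of foreign government bonds by domestic residents 1631.0.)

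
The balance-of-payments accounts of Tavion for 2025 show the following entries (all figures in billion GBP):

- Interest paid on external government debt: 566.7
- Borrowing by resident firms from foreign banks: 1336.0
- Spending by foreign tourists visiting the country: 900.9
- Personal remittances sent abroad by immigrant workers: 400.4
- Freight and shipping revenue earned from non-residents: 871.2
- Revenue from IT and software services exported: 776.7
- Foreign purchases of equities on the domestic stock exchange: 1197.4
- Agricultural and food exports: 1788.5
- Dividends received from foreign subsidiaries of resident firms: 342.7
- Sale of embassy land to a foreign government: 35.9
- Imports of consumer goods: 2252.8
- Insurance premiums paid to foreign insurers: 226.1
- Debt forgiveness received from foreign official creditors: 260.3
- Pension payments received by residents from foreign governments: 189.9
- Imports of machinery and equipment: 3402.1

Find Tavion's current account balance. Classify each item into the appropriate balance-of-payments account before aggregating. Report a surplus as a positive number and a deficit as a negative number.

Goods: 1788.5 - 2252.8 - 3402.1 = -3866.4
Services: 871.2 + 900.9 - 226.1 + 776.7 = 2322.7
Primary income: -566.7 + 342.7 = -224.0
Secondary income: 189.9 - 400.4 = -210.5
Current account = (-3866.4) + 2322.7 + (-224.0) + (-210.5) = -1978.2
(Excluded from the current account — financial account: borrowing by resident firms from foreign banks 1336.0, foreign purchases of equities on the domestic stock exchange 1197.4; capital account: sale of embassy land to a foreign government 35.9, debt forgiveness received from foreign official creditors 260.3.)

-1978.2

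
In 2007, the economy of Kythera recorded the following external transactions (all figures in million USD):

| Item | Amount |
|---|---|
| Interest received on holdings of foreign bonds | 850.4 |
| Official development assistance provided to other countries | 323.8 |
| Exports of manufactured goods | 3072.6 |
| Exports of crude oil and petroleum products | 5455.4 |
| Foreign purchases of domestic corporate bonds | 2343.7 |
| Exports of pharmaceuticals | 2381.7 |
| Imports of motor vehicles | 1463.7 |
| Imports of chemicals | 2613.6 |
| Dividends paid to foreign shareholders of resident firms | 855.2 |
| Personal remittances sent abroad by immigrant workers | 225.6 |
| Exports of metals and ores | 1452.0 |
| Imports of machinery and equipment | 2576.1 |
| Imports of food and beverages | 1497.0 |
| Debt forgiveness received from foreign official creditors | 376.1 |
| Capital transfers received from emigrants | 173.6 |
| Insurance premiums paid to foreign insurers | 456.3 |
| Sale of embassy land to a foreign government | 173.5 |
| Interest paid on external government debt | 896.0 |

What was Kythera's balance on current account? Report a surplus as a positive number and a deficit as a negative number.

Goods: 5455.4 - 2576.1 - 1497.0 - 2613.6 + 2381.7 + 1452.0 + 3072.6 - 1463.7 = 4211.3
Services: -456.3
Primary income: -855.2 + 850.4 - 896.0 = -900.8
Secondary income: -225.6 - 323.8 = -549.4
Current account = 4211.3 + (-456.3) + (-900.8) + (-549.4) = 2304.8
(Excluded from the current account — financial account: foreign purchases of domestic corporate bonds 2343.7; capital account: debt forgiveness received from foreign official creditors 376.1, capital transfers received from emigrants 173.6, sale of embassy land to a foreign government 173.5.)

2304.8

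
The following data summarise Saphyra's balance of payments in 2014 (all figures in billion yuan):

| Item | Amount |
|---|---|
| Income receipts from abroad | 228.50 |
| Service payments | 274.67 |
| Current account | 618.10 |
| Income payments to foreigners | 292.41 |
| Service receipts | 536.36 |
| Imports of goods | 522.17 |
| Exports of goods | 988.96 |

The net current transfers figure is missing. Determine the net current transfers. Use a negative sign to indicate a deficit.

Current account = goods balance + services balance + net primary income + net secondary income
Sum of the known components = 664.57
Net current transfers = CA - (known components) = 618.10 - 664.57 = -46.47

-46.47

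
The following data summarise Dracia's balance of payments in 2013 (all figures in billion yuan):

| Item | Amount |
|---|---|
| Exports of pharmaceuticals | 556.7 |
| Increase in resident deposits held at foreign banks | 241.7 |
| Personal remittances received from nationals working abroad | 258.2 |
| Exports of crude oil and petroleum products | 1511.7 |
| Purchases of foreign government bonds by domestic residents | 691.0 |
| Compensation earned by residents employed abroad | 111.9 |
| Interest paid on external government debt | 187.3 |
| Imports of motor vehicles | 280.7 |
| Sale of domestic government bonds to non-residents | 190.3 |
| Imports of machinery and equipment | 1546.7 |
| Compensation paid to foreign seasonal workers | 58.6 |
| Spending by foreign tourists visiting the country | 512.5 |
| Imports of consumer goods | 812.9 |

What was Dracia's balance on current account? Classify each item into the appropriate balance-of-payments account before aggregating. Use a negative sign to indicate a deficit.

64.8

Goods: -1546.7 + 1511.7 - 812.9 - 280.7 + 556.7 = -571.9
Services: 512.5
Primary income: 111.9 - 58.6 - 187.3 = -134.0
Secondary income: 258.2
Current account = (-571.9) + 512.5 + (-134.0) + 258.2 = 64.8
(Excluded from the current account — financial account: increase in resident deposits held at foreign banks 241.7, purchases of foreign government bonds by domestic residents 691.0, sale of domestic government bonds to non-residents 190.3.)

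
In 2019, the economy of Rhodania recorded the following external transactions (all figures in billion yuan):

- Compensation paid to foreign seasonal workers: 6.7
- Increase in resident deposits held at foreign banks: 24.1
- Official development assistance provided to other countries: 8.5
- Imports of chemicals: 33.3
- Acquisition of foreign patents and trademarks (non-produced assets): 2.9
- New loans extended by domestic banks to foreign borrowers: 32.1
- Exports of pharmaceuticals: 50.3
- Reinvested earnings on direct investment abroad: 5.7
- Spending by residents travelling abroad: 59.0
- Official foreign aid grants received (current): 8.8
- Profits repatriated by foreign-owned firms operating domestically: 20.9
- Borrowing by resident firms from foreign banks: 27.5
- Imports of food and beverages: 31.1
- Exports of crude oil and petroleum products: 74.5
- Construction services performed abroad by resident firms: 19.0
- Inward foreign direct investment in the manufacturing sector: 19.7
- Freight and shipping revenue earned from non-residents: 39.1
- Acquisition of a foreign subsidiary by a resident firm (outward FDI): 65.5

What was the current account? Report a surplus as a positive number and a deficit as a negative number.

37.9

Goods: -33.3 - 31.1 + 74.5 + 50.3 = 60.4
Services: -59.0 + 19.0 + 39.1 = -0.9
Primary income: 5.7 - 20.9 - 6.7 = -21.9
Secondary income: -8.5 + 8.8 = 0.3
Current account = 60.4 + (-0.9) + (-21.9) + 0.3 = 37.9
(Excluded from the current account — financial account: increase in resident deposits held at foreign banks 24.1, new loans extended by domestic banks to foreign borrowers 32.1, borrowing by resident firms from foreign banks 27.5, inward foreign direct investment in the manufacturing sector 19.7, acquisition of a foreign subsidiary by a resident firm (outward FDI) 65.5; capital account: acquisition of foreign patents and trademarks (non-produced assets) 2.9.)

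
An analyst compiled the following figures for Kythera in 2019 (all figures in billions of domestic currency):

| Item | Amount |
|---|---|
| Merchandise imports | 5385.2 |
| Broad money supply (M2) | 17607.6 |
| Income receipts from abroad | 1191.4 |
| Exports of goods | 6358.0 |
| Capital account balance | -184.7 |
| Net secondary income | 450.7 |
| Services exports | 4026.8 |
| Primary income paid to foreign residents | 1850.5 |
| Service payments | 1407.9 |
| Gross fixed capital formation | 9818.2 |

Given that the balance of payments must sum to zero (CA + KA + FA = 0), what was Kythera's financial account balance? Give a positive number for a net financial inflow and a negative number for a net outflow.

-3198.6

Goods balance = 6358.0 - 5385.2 = 972.8
Services balance = 4026.8 - 1407.9 = 2618.9
Trade balance (goods + services) = 972.8 + 2618.9 = 3591.7
Net primary income = 1191.4 - 1850.5 = -659.1
Net secondary income = 450.7
Current account = 3591.7 + (-659.1) + 450.7 = 3383.3
Financial account = -(3383.3 + (-184.7)) = -3198.6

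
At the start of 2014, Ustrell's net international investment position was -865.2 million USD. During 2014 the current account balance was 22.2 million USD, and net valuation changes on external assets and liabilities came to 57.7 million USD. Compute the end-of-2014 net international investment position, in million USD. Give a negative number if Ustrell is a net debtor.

-785.3

Change in NIIP = current account + net valuation change = 22.2 + 57.7 = 79.9
End-of-year NIIP = -865.2 + 79.9 = -785.3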